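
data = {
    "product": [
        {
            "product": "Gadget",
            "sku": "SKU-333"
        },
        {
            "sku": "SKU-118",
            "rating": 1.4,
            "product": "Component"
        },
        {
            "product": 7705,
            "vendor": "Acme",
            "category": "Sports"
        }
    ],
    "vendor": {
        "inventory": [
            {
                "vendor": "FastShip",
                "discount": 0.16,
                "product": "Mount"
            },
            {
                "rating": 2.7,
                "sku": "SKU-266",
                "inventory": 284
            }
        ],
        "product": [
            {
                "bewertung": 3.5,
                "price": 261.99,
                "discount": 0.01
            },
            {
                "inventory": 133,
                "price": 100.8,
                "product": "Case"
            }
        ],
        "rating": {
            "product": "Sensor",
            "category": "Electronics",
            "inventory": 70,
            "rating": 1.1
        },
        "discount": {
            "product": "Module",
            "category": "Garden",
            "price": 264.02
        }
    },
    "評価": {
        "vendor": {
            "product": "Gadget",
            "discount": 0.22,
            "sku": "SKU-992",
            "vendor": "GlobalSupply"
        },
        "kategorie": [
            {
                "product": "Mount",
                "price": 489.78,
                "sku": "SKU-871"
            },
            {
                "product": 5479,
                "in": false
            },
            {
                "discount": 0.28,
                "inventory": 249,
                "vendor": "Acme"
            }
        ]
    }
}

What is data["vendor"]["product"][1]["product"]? "Case"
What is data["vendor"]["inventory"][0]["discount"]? 0.16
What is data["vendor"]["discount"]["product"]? "Module"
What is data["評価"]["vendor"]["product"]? "Gadget"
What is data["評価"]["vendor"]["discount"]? 0.22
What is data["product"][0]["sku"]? "SKU-333"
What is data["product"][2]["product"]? 7705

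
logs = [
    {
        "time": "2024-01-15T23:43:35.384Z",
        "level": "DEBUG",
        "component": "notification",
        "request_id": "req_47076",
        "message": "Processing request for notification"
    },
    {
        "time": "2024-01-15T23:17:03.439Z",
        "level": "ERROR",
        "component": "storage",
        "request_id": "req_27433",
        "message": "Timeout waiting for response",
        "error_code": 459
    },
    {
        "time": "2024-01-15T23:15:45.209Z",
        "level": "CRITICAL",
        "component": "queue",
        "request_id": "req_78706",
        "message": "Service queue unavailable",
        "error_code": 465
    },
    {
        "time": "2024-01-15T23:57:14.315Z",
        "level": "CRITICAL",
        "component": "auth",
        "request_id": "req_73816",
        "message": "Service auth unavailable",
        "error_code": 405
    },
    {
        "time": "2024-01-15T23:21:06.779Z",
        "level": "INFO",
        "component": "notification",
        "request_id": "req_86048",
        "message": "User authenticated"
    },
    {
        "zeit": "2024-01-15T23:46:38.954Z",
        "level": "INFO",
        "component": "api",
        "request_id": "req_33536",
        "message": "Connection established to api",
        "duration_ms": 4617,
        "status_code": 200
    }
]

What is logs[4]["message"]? "User authenticated"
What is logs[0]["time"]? "2024-01-15T23:43:35.384Z"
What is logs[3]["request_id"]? "req_73816"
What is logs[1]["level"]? "ERROR"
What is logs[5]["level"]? "INFO"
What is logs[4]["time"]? "2024-01-15T23:21:06.779Z"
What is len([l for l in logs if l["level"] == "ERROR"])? 1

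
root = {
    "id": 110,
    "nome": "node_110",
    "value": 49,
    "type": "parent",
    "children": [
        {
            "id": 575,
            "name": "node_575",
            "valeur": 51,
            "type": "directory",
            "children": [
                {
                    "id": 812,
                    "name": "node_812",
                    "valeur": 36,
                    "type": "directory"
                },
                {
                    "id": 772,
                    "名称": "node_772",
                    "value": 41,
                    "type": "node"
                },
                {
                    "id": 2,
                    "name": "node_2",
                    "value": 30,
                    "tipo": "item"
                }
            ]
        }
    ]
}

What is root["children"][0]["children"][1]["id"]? 772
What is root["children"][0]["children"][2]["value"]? 30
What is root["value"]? 49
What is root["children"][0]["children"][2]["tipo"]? "item"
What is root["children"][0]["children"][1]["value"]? 41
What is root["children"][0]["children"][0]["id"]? 812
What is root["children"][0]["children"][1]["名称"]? "node_772"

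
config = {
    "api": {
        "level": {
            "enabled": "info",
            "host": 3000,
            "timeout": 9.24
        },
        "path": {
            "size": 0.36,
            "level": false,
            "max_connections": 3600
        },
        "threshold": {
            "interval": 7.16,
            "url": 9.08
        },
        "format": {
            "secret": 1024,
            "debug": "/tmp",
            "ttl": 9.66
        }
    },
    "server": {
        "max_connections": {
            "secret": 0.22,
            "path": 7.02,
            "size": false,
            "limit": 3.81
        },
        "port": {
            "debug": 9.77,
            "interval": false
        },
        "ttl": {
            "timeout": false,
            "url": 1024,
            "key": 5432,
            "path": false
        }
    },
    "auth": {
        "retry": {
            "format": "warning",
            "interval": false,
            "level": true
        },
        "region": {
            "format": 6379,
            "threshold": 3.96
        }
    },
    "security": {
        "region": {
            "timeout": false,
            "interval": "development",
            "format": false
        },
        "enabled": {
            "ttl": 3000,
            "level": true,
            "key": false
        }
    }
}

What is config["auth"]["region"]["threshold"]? 3.96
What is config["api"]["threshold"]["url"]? 9.08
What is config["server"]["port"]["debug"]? 9.77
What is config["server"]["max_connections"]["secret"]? 0.22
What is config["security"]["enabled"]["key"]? False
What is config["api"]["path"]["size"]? 0.36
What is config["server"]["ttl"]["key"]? 5432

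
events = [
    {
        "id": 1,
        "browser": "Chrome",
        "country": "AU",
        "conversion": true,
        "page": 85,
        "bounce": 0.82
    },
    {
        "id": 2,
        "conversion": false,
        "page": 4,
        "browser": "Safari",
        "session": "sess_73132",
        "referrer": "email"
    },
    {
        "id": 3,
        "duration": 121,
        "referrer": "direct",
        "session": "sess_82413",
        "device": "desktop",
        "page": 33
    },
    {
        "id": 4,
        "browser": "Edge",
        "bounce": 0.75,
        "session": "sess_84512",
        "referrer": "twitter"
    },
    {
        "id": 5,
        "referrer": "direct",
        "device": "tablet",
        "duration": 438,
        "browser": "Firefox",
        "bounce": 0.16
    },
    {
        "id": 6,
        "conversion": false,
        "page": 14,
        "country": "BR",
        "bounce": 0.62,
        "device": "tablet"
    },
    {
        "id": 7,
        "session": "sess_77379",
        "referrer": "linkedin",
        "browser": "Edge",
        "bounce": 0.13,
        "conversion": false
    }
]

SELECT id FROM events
[1, 2, 3, 4, 5, 6, 7]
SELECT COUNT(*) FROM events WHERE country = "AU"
1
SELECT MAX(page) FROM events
85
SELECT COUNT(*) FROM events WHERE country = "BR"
1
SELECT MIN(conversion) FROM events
False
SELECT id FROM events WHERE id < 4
[1, 2, 3]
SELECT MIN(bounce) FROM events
0.13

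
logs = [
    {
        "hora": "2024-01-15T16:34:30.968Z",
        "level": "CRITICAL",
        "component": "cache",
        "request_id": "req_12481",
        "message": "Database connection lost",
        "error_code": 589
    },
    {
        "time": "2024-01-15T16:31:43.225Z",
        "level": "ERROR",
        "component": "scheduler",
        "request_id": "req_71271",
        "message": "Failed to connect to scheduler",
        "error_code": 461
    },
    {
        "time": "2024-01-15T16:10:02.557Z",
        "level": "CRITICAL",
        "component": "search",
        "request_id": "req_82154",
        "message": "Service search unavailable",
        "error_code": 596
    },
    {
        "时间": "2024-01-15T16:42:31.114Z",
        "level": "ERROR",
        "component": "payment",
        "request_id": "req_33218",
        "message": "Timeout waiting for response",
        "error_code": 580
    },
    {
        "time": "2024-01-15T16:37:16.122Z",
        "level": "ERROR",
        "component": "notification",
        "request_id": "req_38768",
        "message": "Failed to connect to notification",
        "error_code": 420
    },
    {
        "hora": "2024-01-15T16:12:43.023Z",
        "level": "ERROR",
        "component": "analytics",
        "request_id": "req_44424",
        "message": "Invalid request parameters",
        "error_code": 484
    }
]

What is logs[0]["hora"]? "2024-01-15T16:34:30.968Z"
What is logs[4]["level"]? "ERROR"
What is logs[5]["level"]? "ERROR"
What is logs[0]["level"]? "CRITICAL"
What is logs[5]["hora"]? "2024-01-15T16:12:43.023Z"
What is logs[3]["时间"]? "2024-01-15T16:42:31.114Z"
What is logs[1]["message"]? "Failed to connect to scheduler"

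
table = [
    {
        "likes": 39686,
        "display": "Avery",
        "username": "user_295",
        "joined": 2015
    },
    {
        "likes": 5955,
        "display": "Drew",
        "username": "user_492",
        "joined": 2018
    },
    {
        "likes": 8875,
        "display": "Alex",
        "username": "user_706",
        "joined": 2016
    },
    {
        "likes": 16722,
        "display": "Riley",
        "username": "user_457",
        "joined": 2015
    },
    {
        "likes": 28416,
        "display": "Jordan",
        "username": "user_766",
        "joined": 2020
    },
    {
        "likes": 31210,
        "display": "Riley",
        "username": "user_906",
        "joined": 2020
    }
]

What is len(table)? 6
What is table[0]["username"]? "user_295"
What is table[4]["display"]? "Jordan"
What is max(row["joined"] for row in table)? 2020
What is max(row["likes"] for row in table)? 39686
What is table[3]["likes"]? 16722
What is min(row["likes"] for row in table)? 5955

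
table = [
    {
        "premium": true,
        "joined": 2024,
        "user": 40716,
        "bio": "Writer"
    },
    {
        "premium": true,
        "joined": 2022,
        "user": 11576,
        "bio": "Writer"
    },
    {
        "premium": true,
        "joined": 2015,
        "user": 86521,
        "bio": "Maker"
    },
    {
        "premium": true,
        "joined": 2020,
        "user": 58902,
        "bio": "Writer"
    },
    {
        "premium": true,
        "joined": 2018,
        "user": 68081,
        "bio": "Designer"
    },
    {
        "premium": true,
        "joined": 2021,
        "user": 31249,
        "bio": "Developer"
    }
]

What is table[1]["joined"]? 2022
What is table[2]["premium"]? True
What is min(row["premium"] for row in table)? True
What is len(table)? 6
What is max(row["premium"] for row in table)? True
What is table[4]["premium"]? True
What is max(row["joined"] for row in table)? 2024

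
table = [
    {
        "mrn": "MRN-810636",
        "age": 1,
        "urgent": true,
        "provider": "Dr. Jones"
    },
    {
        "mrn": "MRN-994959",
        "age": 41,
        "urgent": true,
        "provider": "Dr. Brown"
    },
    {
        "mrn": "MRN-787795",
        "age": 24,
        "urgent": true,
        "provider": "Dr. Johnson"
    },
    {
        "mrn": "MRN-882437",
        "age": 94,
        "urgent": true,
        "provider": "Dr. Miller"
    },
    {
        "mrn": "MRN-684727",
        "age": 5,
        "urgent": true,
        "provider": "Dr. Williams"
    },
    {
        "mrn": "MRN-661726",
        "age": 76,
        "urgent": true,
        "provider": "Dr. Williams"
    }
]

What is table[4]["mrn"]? "MRN-684727"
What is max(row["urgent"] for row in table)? True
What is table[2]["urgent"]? True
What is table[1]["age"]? 41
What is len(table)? 6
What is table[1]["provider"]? "Dr. Brown"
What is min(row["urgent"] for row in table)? True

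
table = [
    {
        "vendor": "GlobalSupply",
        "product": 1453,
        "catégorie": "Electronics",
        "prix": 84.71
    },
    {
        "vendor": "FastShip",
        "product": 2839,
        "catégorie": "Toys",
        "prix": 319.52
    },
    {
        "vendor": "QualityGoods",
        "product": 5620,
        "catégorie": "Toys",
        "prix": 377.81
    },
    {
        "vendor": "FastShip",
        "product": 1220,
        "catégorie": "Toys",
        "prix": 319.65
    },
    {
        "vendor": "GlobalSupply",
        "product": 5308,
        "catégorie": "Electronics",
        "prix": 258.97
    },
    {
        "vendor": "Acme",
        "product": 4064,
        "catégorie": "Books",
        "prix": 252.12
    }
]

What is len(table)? 6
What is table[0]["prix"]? 84.71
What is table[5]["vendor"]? "Acme"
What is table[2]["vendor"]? "QualityGoods"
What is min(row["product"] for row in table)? 1220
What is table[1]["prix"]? 319.52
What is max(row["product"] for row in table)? 5620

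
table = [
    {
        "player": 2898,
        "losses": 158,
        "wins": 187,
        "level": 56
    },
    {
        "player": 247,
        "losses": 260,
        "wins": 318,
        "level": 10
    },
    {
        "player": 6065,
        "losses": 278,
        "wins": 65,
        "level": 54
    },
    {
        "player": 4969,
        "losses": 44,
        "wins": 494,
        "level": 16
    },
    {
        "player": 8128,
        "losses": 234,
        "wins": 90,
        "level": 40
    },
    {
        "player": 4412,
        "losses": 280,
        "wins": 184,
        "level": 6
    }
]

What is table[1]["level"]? 10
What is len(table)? 6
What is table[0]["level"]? 56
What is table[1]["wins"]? 318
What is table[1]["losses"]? 260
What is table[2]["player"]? 6065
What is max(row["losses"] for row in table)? 280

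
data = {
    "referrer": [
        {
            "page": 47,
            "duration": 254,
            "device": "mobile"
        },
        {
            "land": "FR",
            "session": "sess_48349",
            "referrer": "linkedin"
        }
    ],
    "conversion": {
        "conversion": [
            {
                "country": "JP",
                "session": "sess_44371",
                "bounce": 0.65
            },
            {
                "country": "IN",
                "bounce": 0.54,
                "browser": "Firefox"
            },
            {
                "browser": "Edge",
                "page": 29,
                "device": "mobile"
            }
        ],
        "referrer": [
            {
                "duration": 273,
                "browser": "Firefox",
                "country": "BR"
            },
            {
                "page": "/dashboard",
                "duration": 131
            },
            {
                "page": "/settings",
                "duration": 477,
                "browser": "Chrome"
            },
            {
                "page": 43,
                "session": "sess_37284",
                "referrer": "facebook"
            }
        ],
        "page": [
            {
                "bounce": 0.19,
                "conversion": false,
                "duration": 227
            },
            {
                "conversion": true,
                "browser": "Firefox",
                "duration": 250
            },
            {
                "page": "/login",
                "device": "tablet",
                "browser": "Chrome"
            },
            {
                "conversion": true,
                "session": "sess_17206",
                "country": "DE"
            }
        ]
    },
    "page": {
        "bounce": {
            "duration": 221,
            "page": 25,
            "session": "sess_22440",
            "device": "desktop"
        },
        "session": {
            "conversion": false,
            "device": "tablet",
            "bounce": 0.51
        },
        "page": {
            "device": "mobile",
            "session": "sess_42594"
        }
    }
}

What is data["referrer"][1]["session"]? "sess_48349"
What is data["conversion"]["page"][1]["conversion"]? True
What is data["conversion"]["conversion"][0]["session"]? "sess_44371"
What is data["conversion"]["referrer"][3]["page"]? 43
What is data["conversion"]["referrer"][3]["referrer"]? "facebook"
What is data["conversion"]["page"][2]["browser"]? "Chrome"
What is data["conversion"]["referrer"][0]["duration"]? 273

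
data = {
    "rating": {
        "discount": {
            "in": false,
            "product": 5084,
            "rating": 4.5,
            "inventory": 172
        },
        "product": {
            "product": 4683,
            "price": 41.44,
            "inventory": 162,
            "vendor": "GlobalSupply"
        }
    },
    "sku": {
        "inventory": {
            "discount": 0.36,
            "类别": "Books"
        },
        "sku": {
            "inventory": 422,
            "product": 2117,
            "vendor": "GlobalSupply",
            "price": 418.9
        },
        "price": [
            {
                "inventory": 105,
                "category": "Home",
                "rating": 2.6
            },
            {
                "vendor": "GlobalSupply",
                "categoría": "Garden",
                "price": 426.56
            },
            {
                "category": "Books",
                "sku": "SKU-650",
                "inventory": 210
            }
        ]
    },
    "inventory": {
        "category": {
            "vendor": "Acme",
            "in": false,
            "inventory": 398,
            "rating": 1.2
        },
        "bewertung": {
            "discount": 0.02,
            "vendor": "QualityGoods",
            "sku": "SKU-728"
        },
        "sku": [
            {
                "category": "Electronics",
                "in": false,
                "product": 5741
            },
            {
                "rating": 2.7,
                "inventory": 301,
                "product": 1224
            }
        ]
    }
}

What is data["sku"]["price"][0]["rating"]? 2.6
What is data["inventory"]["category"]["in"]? False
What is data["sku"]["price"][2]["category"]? "Books"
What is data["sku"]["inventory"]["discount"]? 0.36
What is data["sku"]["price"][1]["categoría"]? "Garden"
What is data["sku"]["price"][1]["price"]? 426.56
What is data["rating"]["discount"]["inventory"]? 172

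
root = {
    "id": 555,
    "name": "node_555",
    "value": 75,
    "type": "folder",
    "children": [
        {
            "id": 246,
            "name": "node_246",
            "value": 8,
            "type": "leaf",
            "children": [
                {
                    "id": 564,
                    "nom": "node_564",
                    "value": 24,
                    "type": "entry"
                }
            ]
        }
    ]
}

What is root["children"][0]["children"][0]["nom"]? "node_564"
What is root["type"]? "folder"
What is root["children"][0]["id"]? 246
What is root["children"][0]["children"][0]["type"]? "entry"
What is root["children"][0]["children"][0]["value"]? 24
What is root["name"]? "node_555"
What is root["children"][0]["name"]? "node_246"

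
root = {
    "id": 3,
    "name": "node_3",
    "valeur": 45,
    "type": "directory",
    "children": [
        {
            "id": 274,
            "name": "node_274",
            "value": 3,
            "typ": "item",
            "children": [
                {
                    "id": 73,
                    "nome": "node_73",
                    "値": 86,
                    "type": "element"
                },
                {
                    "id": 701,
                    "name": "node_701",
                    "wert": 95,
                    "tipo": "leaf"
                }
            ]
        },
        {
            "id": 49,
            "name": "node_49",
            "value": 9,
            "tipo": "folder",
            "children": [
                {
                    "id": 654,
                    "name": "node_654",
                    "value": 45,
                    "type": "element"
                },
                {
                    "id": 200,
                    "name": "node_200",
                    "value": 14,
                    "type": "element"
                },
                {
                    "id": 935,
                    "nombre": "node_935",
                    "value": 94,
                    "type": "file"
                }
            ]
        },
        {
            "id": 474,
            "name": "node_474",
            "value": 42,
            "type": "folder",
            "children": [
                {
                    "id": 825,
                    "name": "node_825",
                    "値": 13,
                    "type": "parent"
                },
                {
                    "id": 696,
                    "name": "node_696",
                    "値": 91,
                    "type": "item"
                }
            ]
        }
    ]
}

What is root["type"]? "directory"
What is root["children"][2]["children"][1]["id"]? 696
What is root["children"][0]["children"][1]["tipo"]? "leaf"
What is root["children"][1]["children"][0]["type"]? "element"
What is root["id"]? 3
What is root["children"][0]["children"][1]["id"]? 701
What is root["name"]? "node_3"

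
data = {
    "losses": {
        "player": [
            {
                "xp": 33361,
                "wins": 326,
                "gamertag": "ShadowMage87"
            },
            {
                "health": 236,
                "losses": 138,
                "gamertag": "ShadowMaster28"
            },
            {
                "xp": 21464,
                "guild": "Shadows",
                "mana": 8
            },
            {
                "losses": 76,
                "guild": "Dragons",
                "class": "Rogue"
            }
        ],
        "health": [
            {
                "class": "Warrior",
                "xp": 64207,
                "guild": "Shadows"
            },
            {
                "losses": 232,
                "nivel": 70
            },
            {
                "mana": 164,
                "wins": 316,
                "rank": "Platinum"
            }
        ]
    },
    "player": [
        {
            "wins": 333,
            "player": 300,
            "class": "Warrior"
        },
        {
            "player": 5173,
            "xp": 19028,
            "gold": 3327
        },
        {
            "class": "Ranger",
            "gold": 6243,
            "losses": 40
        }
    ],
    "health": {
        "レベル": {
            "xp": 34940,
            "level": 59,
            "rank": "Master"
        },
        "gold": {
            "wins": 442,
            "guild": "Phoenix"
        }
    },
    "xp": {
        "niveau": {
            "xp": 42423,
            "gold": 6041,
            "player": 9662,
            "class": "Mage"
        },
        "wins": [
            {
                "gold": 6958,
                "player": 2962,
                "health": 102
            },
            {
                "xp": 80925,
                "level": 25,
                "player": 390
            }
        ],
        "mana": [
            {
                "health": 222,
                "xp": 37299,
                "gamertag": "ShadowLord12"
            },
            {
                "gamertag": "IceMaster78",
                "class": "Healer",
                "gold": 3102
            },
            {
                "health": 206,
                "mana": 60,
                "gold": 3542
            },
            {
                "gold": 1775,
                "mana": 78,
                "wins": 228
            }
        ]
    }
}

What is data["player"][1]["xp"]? 19028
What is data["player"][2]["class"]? "Ranger"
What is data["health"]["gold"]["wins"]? 442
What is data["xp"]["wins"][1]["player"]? 390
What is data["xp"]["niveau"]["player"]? 9662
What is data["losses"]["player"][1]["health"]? 236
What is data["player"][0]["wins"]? 333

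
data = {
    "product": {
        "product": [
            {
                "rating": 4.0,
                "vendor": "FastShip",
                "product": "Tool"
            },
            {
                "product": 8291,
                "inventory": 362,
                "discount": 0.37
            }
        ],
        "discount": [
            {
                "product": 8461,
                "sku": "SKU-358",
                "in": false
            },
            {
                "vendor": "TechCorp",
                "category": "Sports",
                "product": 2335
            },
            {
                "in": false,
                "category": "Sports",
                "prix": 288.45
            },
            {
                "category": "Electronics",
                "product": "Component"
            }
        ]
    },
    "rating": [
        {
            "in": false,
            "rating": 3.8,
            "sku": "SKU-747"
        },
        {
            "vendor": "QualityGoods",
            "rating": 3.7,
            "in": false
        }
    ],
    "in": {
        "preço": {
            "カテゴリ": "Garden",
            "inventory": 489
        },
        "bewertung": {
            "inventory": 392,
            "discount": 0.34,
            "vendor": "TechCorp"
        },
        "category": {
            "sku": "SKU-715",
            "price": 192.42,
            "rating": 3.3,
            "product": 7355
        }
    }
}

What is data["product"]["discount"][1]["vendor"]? "TechCorp"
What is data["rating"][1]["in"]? False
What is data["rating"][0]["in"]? False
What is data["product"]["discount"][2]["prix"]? 288.45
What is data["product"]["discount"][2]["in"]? False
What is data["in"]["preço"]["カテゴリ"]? "Garden"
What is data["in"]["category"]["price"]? 192.42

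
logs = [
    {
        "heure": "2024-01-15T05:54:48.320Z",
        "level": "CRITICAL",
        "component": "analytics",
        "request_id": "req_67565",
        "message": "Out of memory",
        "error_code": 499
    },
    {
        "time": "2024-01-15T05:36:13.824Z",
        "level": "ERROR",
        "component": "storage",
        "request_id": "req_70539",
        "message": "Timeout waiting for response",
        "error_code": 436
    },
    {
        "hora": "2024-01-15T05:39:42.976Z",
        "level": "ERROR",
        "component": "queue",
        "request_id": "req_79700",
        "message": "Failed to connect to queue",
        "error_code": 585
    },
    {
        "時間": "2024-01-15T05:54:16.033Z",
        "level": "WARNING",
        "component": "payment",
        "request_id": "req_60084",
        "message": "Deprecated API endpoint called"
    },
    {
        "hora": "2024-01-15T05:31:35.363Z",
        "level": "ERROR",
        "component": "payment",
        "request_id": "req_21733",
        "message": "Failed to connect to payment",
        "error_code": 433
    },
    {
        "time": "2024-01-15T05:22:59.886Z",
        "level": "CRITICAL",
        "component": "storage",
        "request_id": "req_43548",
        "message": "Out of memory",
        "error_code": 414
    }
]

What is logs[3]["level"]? "WARNING"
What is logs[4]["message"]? "Failed to connect to payment"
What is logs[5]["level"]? "CRITICAL"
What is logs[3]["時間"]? "2024-01-15T05:54:16.033Z"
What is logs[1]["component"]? "storage"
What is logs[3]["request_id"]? "req_60084"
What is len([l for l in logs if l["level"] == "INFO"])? 0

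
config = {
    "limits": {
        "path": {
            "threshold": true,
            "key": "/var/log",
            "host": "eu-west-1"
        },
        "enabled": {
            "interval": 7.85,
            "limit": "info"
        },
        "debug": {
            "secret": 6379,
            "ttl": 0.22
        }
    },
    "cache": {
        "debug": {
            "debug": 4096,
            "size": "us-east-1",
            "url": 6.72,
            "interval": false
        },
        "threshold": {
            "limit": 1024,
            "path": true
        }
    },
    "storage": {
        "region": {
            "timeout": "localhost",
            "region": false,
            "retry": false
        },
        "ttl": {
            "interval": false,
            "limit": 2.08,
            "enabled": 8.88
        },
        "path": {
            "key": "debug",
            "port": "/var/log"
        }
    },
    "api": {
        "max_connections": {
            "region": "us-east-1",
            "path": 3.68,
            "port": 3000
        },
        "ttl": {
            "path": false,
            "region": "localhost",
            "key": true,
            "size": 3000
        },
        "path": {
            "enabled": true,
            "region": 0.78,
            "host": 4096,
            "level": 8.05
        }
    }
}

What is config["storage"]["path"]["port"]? "/var/log"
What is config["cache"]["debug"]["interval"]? False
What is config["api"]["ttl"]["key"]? True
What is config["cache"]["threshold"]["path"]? True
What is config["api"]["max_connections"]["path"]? 3.68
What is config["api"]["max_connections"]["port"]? 3000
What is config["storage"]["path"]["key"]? "debug"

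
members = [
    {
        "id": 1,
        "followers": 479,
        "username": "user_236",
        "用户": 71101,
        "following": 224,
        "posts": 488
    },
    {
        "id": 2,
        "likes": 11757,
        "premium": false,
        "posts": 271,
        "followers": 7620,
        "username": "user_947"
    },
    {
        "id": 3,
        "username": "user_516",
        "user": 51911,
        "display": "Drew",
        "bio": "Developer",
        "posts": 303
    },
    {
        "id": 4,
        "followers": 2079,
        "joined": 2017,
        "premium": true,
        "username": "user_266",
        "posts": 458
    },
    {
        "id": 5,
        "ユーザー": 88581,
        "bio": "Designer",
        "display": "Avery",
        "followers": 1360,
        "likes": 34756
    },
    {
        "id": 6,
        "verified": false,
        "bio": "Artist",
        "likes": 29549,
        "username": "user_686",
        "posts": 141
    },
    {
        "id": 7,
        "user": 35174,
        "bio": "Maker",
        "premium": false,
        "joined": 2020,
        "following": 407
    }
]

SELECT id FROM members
[1, 2, 3, 4, 5, 6, 7]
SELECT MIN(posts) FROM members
141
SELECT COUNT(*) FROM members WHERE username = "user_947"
1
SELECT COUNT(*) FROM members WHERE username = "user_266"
1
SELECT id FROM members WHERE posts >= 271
[1, 2, 3, 4]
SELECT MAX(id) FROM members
7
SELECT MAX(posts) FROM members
488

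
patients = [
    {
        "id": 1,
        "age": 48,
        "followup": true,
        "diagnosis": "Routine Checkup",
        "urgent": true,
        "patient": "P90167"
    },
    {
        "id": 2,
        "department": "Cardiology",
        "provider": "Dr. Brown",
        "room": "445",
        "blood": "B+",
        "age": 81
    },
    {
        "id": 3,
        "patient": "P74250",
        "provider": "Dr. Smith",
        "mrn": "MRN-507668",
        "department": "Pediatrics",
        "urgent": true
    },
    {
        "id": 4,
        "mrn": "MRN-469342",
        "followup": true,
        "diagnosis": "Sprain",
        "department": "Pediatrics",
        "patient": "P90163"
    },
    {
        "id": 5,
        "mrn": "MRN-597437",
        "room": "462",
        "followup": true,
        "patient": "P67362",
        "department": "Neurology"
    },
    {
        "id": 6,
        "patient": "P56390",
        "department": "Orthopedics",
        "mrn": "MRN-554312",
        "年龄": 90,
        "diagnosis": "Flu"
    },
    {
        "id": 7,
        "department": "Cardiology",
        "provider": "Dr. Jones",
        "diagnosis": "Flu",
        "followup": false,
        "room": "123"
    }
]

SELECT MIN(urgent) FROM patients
True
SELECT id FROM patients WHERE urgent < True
[]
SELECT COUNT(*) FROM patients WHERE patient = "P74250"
1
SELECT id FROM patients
[1, 2, 3, 4, 5, 6, 7]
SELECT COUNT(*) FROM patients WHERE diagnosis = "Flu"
2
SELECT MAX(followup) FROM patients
True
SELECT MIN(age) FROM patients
48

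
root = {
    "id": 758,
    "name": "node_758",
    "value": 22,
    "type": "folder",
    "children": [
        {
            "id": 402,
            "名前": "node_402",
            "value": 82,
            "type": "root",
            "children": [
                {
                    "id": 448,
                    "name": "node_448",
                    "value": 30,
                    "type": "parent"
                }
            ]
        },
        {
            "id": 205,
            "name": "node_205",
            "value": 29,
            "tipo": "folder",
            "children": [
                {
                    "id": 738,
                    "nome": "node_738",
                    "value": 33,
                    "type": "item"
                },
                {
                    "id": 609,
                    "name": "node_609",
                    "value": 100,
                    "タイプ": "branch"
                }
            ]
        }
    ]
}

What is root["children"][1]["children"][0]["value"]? 33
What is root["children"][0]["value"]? 82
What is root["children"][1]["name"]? "node_205"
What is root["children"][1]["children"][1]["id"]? 609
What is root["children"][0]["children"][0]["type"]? "parent"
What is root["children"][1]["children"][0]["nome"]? "node_738"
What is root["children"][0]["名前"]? "node_402"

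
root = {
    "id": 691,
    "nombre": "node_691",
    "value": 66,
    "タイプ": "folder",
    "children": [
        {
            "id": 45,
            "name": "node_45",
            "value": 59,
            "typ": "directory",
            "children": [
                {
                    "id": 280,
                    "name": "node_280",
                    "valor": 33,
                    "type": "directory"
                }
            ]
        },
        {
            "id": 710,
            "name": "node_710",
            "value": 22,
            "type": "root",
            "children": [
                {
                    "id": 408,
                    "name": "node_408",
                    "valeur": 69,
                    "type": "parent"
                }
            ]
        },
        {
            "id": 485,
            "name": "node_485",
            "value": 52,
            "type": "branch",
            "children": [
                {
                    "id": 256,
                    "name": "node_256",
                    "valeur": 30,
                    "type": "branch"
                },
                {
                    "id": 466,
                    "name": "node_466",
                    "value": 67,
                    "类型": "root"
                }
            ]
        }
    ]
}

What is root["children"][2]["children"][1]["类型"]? "root"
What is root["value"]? 66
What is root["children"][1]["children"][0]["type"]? "parent"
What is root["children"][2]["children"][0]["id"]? 256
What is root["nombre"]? "node_691"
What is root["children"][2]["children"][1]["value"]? 67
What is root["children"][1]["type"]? "root"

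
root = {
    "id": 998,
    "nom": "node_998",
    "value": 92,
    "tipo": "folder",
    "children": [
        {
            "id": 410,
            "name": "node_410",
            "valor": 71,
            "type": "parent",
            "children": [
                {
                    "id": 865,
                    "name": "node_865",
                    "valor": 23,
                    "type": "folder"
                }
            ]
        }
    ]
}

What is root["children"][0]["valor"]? 71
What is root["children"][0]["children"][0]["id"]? 865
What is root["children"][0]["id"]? 410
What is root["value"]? 92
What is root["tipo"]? "folder"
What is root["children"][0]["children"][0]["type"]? "folder"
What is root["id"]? 998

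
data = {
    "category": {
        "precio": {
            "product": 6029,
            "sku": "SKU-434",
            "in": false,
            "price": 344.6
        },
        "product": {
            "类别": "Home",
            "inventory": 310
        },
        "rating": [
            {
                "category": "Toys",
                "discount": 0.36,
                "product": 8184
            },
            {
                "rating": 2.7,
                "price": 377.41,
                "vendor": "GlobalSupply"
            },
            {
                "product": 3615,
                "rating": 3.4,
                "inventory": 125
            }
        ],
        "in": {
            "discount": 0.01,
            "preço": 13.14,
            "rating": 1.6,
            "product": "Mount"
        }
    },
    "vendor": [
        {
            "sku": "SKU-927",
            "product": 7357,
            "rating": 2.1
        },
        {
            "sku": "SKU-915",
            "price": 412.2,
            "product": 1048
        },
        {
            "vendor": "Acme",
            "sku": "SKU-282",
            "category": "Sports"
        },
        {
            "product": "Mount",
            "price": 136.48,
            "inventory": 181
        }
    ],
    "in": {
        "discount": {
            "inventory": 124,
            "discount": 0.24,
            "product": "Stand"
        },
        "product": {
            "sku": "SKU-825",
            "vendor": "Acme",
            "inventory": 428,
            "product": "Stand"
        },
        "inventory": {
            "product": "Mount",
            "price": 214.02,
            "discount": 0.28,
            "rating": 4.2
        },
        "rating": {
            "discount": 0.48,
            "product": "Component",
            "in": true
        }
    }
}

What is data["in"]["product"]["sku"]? "SKU-825"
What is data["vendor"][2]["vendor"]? "Acme"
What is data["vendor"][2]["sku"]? "SKU-282"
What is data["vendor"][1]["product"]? 1048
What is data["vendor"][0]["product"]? 7357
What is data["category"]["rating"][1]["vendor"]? "GlobalSupply"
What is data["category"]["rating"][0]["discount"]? 0.36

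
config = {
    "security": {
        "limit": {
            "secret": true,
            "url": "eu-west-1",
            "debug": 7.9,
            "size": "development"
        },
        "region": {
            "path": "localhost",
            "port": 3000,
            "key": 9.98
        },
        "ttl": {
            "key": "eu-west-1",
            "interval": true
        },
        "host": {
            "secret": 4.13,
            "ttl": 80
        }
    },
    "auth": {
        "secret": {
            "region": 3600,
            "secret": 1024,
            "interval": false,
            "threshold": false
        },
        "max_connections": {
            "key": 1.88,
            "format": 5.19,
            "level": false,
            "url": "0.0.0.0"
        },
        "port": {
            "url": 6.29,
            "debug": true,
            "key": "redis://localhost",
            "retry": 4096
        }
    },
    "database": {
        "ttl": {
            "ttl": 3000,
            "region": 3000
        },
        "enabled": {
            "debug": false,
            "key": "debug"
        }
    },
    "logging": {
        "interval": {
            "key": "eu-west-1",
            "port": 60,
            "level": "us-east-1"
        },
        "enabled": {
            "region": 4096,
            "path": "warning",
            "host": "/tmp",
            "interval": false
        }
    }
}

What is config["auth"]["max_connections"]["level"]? False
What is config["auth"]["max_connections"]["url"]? "0.0.0.0"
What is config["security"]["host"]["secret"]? 4.13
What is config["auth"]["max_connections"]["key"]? 1.88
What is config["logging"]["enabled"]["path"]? "warning"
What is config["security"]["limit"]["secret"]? True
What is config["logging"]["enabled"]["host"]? "/tmp"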